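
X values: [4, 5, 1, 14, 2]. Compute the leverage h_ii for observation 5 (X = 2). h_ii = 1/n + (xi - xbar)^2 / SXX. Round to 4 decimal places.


Compute xbar = 5.2000 with n = 5 observations.
SXX = 106.8000.
Leverage = 1/5 + (2 - 5.2000)^2/106.8000 = 0.2959.

0.2959


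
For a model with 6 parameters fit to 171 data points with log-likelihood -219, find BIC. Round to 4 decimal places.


Compute k*ln(n) = 6*ln(171) = 6*5.141664 = 30.849984.
Then -2*loglik = 438.
BIC = 30.849984 + 438 = 468.849984, which rounds to 468.8500.

468.8500


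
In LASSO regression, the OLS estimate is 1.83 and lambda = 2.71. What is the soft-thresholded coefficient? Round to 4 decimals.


Absolute value: |1.83| = 1.83.
Compare to lambda = 2.71.
Since |beta| <= lambda, the coefficient is set to 0.

0.0000


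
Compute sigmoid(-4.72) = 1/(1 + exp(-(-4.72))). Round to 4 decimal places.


First, exp(4.7200) = 112.1683.
Then sigma(z) = 1/(1 + 112.1683) = 0.0088.

0.0088


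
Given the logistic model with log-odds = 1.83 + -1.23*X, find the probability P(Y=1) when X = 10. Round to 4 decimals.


Linear predictor: z = 1.83 + -1.23 * 10 = -10.4700.
P = 1/(1 + exp(10.4700)) = 1/(1 + 35242.2174) = 0.0000.

0.0000


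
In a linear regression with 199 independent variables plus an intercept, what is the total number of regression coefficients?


Each predictor gets one coefficient, plus one intercept.
Total parameters = 199 + 1 = 200.

200


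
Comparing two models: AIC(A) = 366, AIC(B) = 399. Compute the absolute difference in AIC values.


Absolute difference = |366 - 399| = 33.
The model with lower AIC (A) is preferred.

33


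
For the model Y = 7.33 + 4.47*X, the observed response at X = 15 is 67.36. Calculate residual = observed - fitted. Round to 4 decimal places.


Predicted = 7.33 + 4.47 * 15 = 74.3800.
Residual = 67.36 - 74.3800 = -7.0200.

-7.0200


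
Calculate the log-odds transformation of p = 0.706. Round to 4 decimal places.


Compute the odds: 0.706/0.294 = 2.4014.
Take the natural log: ln(2.4014) = 0.8760.

0.8760


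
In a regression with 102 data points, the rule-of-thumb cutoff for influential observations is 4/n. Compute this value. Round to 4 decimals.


The threshold is 4/n.
4/102 = 0.0392.

0.0392


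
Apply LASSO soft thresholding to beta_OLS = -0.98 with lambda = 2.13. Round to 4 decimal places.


Check: |-0.98| = 0.98 vs lambda = 2.13.
Since |beta| <= lambda, the coefficient is set to 0.
Soft-thresholded coefficient = 0.0000.

0.0000


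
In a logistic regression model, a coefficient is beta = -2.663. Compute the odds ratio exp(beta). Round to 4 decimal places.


The odds ratio is computed as:
OR = e^(-2.663) = 0.0697.

0.0697


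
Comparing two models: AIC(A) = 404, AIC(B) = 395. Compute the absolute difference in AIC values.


Compute |404 - 395| = 9.
Model B has the smaller AIC.

9


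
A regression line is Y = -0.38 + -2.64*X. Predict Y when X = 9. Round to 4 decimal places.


Plug X = 9 into Y = -0.38 + -2.64*X:
Y = -0.38 + -23.7600 = -24.1400.

-24.1400


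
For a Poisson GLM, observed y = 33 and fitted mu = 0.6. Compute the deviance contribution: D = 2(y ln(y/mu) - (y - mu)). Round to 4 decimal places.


First: ln(33/0.6) = 4.007333.
Then: 33 * 4.007333 = 132.241989.
y - mu = 33 - 0.6 = 32.4.
D = 2(132.241989 - 32.4) = 199.683978, which rounds to 199.6840.

199.6840


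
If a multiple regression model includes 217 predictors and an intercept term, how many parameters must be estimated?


Each predictor gets one coefficient, plus one intercept.
Total parameters = 217 + 1 = 218.

218


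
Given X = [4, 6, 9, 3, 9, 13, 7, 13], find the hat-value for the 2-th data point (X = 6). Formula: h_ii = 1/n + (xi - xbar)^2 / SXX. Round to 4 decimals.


Compute xbar = 8.0000 with n = 8 observations.
SXX = 98.0000.
Leverage = 1/8 + (6 - 8.0000)^2/98.0000 = 0.1658.

0.1658


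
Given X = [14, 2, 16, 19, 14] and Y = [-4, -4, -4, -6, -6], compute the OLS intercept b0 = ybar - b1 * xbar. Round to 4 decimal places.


The slope is b1 = -0.0833.
Sample means are xbar = 13.0000 and ybar = -4.8000.
Intercept: b0 = -4.8000 - (-0.0833)(13.0000) = -3.7167.

-3.7167


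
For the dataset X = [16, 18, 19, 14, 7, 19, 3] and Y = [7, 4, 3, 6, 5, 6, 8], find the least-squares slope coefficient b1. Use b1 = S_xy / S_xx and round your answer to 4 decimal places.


First compute the means: xbar = 13.7143, ybar = 5.5714.
Then S_xx = sum((xi - xbar)^2) = 239.4286.
S_xy = sum((xi - xbar)(yi - ybar)) = -36.8571.
b1 = S_xy / S_xx = -36.8571 / 239.4286 = -0.1539.

-0.1539


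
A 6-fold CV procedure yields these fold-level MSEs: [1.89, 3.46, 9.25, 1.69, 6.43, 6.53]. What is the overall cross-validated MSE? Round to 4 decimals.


Add all fold MSEs: 29.2500.
Divide by k = 6: 29.2500/6 = 4.8750.

4.8750


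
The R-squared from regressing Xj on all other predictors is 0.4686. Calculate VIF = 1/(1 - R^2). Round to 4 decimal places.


VIF = 1 / (1 - 0.4686).
= 1 / 0.5314 = 1.8818.

1.8818


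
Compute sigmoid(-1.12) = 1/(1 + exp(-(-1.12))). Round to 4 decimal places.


Compute exp(1.1200) = 3.0649.
Sigmoid = 1 / (1 + 3.0649) = 1 / 4.0649 = 0.2460.

0.2460


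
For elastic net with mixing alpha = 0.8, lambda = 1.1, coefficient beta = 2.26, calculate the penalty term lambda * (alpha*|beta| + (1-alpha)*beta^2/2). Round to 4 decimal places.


Compute:
L1 = 0.8 * 2.26 = 1.8080.
L2 = 0.2 * 2.26^2 / 2 = 0.5108.
Penalty = 1.1 * (1.8080 + 0.5108) = 2.5506.

2.5506


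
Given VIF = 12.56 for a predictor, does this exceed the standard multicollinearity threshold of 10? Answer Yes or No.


The threshold is 10.
VIF = 12.56 is >= 10.
Multicollinearity indication: Yes.

Yes


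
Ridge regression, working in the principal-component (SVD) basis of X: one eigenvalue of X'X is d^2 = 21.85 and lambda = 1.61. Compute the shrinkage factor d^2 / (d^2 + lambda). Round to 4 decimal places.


Denominator = d^2 + lambda = 21.85 + 1.61 = 23.4600.
Shrinkage = 21.85 / 23.4600 = 0.9314.

0.9314


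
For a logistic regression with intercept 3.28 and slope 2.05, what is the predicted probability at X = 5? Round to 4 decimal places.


Linear predictor: z = 3.28 + 2.05 * 5 = 13.5300.
P = 1/(1 + exp(-13.5300)) = 1/(1 + 0.0000) = 1.0000.

1.0000


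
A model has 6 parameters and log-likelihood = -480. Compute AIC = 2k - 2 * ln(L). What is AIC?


AIC = 2k - 2*loglik = 2(6) - 2(-480).
= 12 + 960 = 972.

972


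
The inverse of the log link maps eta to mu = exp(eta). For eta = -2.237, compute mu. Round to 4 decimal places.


Apply the inverse link:
mu = e^-2.237 = 0.1068.

0.1068


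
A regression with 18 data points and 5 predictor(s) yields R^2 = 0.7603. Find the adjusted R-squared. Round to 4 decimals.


Adjusted R^2 = 1 - (1 - R^2) * (n-1)/(n-p-1).
(1 - R^2) = 0.2397.
(n-1)/(n-p-1) = 17/12.
(1 - R^2) * (n-1) = 0.2397 * 17 = 4.0749.
Divide by (n-p-1): 4.0749 / 12 = 0.3396.
Adj R^2 = 1 - 0.3396 = 0.6604.

0.6604


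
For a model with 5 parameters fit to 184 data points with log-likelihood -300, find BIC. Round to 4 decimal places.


ln(184) = 5.214936.
k * ln(n) = 5 * 5.214936 = 26.074680.
-2L = 600.
BIC = 26.074680 + 600 = 626.074680, which rounds to 626.0747.

626.0747


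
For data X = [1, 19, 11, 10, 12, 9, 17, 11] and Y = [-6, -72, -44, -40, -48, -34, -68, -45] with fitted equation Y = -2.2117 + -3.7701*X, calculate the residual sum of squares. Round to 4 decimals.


For each point, residual = actual - predicted.
Residuals: [-0.0182, 1.8436, -0.3172, -0.0873, -0.5471, 2.1426, -1.6966, -1.3172].
Sum of squared residuals = 13.0109.

13.0109


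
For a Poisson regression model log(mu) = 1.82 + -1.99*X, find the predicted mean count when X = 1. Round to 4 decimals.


Linear predictor: eta = 1.82 + (-1.99)(1) = -0.1700.
Expected count: mu = exp(-0.1700) = 0.8437.

0.8437


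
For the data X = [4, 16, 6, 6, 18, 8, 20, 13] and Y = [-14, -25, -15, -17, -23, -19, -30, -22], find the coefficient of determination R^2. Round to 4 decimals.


The fitted line is Y = -11.0790 + -0.8392*X.
SSres = 18.6262, SStot = 205.8750.
R^2 = 1 - SSres/SStot = 0.9095.

0.9095


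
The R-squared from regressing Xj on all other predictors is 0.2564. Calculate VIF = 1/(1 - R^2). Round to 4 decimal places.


VIF = 1 / (1 - 0.2564).
= 1 / 0.7436 = 1.3448.

1.3448


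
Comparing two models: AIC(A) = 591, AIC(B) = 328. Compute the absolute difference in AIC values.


Compute |591 - 328| = 263.
Model B has the smaller AIC.

263


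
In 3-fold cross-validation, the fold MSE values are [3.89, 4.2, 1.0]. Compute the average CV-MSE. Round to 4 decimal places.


Total MSE across folds = 9.0900.
CV-MSE = 9.0900/3 = 3.0300.

3.0300


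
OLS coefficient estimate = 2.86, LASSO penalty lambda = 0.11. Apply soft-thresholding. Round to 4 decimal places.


Absolute value: |2.86| = 2.86.
Compare to lambda = 0.11.
Since |beta| > lambda, coefficient = sign(beta)*(|beta| - lambda) = 2.7500.

2.7500


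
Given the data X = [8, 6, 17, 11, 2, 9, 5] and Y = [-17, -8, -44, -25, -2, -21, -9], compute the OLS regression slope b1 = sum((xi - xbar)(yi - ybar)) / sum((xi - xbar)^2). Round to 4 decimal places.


First compute the means: xbar = 8.2857, ybar = -18.0000.
Then S_xx = sum((xi - xbar)^2) = 139.4286.
S_xy = sum((xi - xbar)(yi - ybar)) = -401.0000.
b1 = S_xy / S_xx = -401.0000 / 139.4286 = -2.8760.

-2.8760


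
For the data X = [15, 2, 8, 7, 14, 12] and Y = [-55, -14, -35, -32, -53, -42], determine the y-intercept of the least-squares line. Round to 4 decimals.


First find the slope: b1 = -3.0495.
Means: xbar = 9.6667, ybar = -38.5000.
b0 = ybar - b1 * xbar = -38.5000 - -3.0495 * 9.6667 = -9.0220.

-9.0220


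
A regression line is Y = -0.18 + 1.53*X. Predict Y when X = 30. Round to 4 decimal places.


Predicted value:
Y = -0.18 + (1.53)(30) = -0.18 + 45.9000 = 45.7200.

45.7200


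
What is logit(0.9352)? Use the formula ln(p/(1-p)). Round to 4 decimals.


1 - p = 0.0648.
p/(1-p) = 14.4321.
logit = ln(14.4321) = 2.6695.

2.6695


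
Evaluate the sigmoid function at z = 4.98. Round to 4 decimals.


exp(-4.9800) = 0.0069.
1 + exp(-z) = 1.0069.
sigmoid = 1/1.0069 = 0.9932.

0.9932


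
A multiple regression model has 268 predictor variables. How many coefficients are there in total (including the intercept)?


Each predictor gets one coefficient, plus one intercept.
Total parameters = 268 + 1 = 269.

269


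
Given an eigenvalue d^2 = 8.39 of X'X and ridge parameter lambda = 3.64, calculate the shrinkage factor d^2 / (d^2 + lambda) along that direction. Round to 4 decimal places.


Denominator = d^2 + lambda = 8.39 + 3.64 = 12.0300.
Shrinkage = 8.39 / 12.0300 = 0.6974.

0.6974


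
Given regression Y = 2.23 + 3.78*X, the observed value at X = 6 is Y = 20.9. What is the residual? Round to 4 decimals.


Predicted = 2.23 + 3.78 * 6 = 24.9100.
Residual = 20.9 - 24.9100 = -4.0100.

-4.0100


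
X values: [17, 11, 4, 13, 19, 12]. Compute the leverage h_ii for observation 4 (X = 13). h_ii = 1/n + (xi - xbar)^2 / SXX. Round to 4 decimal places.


Compute xbar = 12.6667 with n = 6 observations.
SXX = 137.3333.
Leverage = 1/6 + (13 - 12.6667)^2/137.3333 = 0.1675.

0.1675


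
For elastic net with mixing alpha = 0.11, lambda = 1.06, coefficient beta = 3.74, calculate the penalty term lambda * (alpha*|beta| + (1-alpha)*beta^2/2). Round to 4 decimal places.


Compute:
L1 = 0.11 * 3.74 = 0.4114.
L2 = 0.89 * 3.74^2 / 2 = 6.2245.
Penalty = 1.06 * (0.4114 + 6.2245) = 7.0340.

7.0340


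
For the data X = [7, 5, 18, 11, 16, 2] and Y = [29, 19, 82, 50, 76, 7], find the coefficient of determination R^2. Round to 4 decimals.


Fit the OLS line: b0 = -4.0310, b1 = 4.8676.
SSres = 11.8458.
SStot = 4722.8333.
R^2 = 1 - 11.8458/4722.8333 = 0.9975.

0.9975


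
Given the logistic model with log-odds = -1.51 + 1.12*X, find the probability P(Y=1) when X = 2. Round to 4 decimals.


z = -1.51 + 1.12 * 2 = 0.7300.
Sigmoid: P = 1 / (1 + exp(-0.7300)) = 0.6748.

0.6748


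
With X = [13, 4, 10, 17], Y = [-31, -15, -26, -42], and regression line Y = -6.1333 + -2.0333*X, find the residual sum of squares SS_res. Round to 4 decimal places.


For each point, residual = actual - predicted.
Residuals: [1.5662, -0.7335, 0.4663, -1.3006].
Sum of squared residuals = 4.9000.

4.9000


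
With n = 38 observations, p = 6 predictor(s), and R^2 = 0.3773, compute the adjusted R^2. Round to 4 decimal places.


Plug in: Adj R^2 = 1 - (1 - 0.3773) * 37/31.
= 1 - 0.6227 * 37/31
= 1 - 23.0399 / 31
= 1 - 0.7432 = 0.2568.

0.2568


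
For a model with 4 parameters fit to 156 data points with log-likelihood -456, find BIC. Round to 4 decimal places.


Compute k*ln(n) = 4*ln(156) = 4*5.049856 = 20.199424.
Then -2*loglik = 912.
BIC = 20.199424 + 912 = 932.199424, which rounds to 932.1994.

932.1994


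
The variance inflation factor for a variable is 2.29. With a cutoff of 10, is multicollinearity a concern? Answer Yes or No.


Check: VIF = 2.29 vs threshold = 10.
Since 2.29 < 10, the answer is No.

No


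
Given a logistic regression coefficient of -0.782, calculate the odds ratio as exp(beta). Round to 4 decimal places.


The odds ratio is computed as:
OR = e^(-0.782) = 0.4575.

0.4575


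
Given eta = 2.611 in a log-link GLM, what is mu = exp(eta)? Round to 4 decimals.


The inverse log link gives:
mu = exp(2.611) = 13.6127.

13.6127


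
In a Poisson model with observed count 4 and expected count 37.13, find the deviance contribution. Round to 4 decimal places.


First: ln(4/37.13) = -2.228131.
Then: 4 * -2.228131 = -8.912524.
y - mu = 4 - 37.13 = -33.13.
D = 2(-8.912524 - -33.13) = 48.434952, which rounds to 48.4350.

48.4350


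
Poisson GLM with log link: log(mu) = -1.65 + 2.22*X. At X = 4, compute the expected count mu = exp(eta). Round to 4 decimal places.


Compute eta = -1.65 + 2.22 * 4 = 7.2300.
Apply inverse link: mu = e^7.2300 = 1380.2225.

1380.2225


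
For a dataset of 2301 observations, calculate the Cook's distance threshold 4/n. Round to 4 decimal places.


Using the rule of thumb:
Threshold = 4 / 2301 = 0.0017.

0.0017


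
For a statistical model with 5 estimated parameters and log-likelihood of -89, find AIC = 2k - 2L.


Compute:
2k = 2*5 = 10.
-2*loglik = -2*(-89) = 178.
AIC = 10 + 178 = 188.

188


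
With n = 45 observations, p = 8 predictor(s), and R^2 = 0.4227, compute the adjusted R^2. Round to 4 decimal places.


Using the formula:
(1 - 0.4227) = 0.5773.
Multiply by 44/36: 0.5773 * 44 = 25.4012, then 25.4012 / 36 = 0.7056.
Adj R^2 = 1 - 0.7056 = 0.2944.

0.2944


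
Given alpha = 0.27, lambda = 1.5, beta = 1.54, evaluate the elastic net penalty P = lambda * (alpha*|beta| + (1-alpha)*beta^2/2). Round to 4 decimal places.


L1 component = 0.27 * |1.54| = 0.4158.
L2 component = 0.73 * 1.54^2 / 2 = 0.8656.
Penalty = 1.5 * (0.4158 + 0.8656) = 1.5 * 1.2814 = 1.9222.

1.9222


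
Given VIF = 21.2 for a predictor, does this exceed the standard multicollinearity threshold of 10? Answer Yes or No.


Check: VIF = 21.2 vs threshold = 10.
Since 21.2 >= 10, the answer is Yes.

Yes


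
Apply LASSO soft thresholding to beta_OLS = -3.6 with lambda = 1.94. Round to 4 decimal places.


Absolute value: |-3.6| = 3.6.
Compare to lambda = 1.94.
Since |beta| > lambda, coefficient = sign(beta)*(|beta| - lambda) = -1.6600.

-1.6600


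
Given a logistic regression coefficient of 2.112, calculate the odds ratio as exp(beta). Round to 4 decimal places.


exp(2.112) = 8.2648.
So the odds ratio is 8.2648.

8.2648


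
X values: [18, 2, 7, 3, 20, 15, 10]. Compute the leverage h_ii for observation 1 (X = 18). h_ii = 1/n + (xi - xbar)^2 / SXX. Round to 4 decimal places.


Compute xbar = 10.7143 with n = 7 observations.
SXX = 307.4286.
Leverage = 1/7 + (18 - 10.7143)^2/307.4286 = 0.3155.

0.3155


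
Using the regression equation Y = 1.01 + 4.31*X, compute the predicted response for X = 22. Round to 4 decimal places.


Predicted value:
Y = 1.01 + (4.31)(22) = 1.01 + 94.8200 = 95.8300.

95.8300


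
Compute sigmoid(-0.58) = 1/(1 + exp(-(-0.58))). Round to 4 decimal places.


exp(0.5800) = 1.7860.
1 + exp(-z) = 2.7860.
sigmoid = 1/2.7860 = 0.3589.

0.3589


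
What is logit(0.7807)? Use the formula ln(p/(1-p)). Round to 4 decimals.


Compute the odds: 0.7807/0.2193 = 3.5600.
Take the natural log: ln(3.5600) = 1.2698.

1.2698


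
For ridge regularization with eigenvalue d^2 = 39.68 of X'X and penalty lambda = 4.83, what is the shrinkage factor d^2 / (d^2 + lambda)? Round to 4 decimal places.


Denominator = d^2 + lambda = 39.68 + 4.83 = 44.5100.
Shrinkage = 39.68 / 44.5100 = 0.8915.

0.8915


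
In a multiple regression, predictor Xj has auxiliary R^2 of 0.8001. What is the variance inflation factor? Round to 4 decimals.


Using VIF = 1/(1 - R^2_j):
1 - 0.8001 = 0.1999.
VIF = 5.0025.

5.0025


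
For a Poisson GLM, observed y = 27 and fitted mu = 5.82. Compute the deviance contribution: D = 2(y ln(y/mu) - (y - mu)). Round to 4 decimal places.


Compute y*ln(y/mu) = 27*ln(27/5.82) = 27*1.534537 = 41.432499.
y - mu = 21.18.
D = 2*(41.432499 - (21.18)) = 40.504998, which rounds to 40.5050.

40.5050


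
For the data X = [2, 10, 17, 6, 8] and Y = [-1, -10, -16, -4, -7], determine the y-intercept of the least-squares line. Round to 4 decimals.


The slope is b1 = -1.0325.
Sample means are xbar = 8.6000 and ybar = -7.6000.
Intercept: b0 = -7.6000 - (-1.0325)(8.6000) = 1.2792.

1.2792


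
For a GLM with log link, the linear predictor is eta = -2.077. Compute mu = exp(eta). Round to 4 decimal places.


mu = exp(eta) = exp(-2.077).
= 0.1253.

0.1253


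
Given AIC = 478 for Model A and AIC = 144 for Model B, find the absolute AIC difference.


Absolute difference = |478 - 144| = 334.
The model with lower AIC (B) is preferred.

334


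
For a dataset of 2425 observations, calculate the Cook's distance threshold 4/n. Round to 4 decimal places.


The threshold is 4/n.
4/2425 = 0.0016.

0.0016


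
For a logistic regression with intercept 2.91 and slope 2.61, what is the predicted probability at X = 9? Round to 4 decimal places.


Compute z = 2.91 + (2.61)(9) = 26.4000.
exp(-z) = 0.0000.
P = 1/(1 + 0.0000) = 1.0000.

1.0000


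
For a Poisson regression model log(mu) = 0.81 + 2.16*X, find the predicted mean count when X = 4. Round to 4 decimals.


eta = 0.81 + 2.16 * 4 = 9.4500.
mu = exp(9.4500) = 12708.1653.

12708.1653


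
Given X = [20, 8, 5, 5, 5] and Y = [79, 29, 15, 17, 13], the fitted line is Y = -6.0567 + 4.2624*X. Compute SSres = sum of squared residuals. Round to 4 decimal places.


Predicted values from Y = -6.0567 + 4.2624*X.
Residuals: [-0.1913, 0.9575, -0.2553, 1.7447, -2.2553].
SSres = 9.1489.

9.1489


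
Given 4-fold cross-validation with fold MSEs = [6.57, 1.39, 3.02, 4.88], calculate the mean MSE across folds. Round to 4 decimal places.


Total MSE across folds = 15.8600.
CV-MSE = 15.8600/4 = 3.9650.

3.9650


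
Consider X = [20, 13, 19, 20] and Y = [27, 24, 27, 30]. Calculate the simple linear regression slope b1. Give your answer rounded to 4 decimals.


First compute the means: xbar = 18.0000, ybar = 27.0000.
Then S_xx = sum((xi - xbar)^2) = 34.0000.
S_xy = sum((xi - xbar)(yi - ybar)) = 21.0000.
b1 = S_xy / S_xx = 21.0000 / 34.0000 = 0.6176.

0.6176


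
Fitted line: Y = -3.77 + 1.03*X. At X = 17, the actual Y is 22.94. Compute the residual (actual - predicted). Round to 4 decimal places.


Fitted value at X = 17 is yhat = -3.77 + 1.03*17 = 13.7400.
Residual = 22.94 - 13.7400 = 9.2000.

9.2000


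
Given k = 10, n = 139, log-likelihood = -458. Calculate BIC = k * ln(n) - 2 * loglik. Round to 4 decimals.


k * ln(n) = 10 * ln(139) = 10 * 4.934474 = 49.344740.
-2 * loglik = -2 * (-458) = 916.
BIC = 49.344740 + 916 = 965.344740, which rounds to 965.3447.

965.3447


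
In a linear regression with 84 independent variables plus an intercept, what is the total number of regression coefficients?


Each predictor gets one coefficient, plus one intercept.
Total parameters = 84 + 1 = 85.

85


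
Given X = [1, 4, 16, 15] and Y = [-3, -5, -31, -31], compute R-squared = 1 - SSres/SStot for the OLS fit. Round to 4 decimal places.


After computing the OLS fit (b0=0.8103, b1=-2.0345):
SSres = 10.7931, SStot = 731.0000.
R^2 = 1 - 10.7931/731.0000 = 0.9852.

0.9852


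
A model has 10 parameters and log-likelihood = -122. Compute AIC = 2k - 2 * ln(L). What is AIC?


AIC = 2k - 2*loglik = 2(10) - 2(-122).
= 20 + 244 = 264.

264


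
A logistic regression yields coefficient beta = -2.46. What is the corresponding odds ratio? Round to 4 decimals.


The odds ratio is computed as:
OR = e^(-2.46) = 0.0854.

0.0854


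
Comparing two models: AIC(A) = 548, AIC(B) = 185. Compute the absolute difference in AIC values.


|AIC_A - AIC_B| = |548 - 185| = 363.
Model B is preferred (lower AIC).

363


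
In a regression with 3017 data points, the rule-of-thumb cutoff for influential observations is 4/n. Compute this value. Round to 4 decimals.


Using the rule of thumb:
Threshold = 4 / 3017 = 0.0013.

0.0013


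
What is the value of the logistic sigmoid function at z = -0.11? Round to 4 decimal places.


Compute exp(0.1100) = 1.1163.
Sigmoid = 1 / (1 + 1.1163) = 1 / 2.1163 = 0.4725.

0.4725


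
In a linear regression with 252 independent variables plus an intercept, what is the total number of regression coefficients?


Each predictor gets one coefficient, plus one intercept.
Total parameters = 252 + 1 = 253.

253


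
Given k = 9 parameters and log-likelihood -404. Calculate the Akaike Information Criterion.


AIC = 2*9 - 2*(-404).
= 18 + 808 = 826.

826


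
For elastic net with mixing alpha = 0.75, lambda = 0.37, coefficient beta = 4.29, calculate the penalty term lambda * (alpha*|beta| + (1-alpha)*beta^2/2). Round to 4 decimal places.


Compute:
L1 = 0.75 * 4.29 = 3.2175.
L2 = 0.25 * 4.29^2 / 2 = 2.3005.
Penalty = 0.37 * (3.2175 + 2.3005) = 2.0417.

2.0417


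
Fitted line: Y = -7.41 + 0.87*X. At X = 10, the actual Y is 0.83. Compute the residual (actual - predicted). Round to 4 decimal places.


Compute yhat = -7.41 + (0.87)(10) = 1.2900.
Residual = actual - predicted = 0.83 - 1.2900 = -0.4600.

-0.4600


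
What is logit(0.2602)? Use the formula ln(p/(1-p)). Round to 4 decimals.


1 - p = 0.7398.
p/(1-p) = 0.3517.
logit = ln(0.3517) = -1.0449.

-1.0449


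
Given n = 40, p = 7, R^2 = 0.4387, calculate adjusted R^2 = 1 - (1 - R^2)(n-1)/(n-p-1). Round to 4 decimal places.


Plug in: Adj R^2 = 1 - (1 - 0.4387) * 39/32.
= 1 - 0.5613 * 39/32
= 1 - 21.8907 / 32
= 1 - 0.6841 = 0.3159.

0.3159


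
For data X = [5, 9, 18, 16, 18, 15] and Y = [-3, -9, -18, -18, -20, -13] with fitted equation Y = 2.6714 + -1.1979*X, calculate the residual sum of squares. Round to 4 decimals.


For each point, residual = actual - predicted.
Residuals: [0.3181, -0.8903, 0.8908, -1.5050, -1.1092, 2.2971].
Sum of squared residuals = 10.4594.

10.4594


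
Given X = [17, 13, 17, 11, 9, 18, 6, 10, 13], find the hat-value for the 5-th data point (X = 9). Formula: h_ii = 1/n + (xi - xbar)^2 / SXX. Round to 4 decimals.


Compute xbar = 12.6667 with n = 9 observations.
SXX = 134.0000.
Leverage = 1/9 + (9 - 12.6667)^2/134.0000 = 0.2114.

0.2114


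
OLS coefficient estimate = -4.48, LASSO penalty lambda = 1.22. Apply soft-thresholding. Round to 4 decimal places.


|beta_OLS| = 4.48.
lambda = 1.22.
Since |beta| > lambda, coefficient = sign(beta)*(|beta| - lambda) = -3.2600.
Result = -3.2600.

-3.2600


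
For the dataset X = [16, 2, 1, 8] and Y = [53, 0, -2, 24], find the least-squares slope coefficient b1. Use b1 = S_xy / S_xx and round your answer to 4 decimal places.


First compute the means: xbar = 6.7500, ybar = 18.7500.
Then S_xx = sum((xi - xbar)^2) = 142.7500.
S_xy = sum((xi - xbar)(yi - ybar)) = 531.7500.
b1 = S_xy / S_xx = 531.7500 / 142.7500 = 3.7250.

3.7250


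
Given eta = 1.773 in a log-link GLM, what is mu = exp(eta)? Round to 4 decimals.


mu = exp(eta) = exp(1.773).
= 5.8885.

5.8885


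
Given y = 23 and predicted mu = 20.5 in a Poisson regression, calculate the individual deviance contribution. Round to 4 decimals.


y/mu = 23/20.5 = 1.121951 (approx.), and ln(23/20.5) = 0.115069.
y * ln(y/mu) = 23 * 0.115069 = 2.646587.
y - mu = 2.5.
D = 2 * (2.646587 - 2.5) = 0.293174, which rounds to 0.2932.

0.2932


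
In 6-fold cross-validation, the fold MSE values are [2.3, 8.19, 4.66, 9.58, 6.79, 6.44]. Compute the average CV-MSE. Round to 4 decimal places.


Add all fold MSEs: 37.9600.
Divide by k = 6: 37.9600/6 = 6.3267.

6.3267


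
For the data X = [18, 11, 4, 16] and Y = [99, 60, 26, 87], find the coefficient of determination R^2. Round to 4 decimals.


After computing the OLS fit (b0=4.4154, b1=5.1906):
SSres = 4.5096, SStot = 3150.0000.
R^2 = 1 - 4.5096/3150.0000 = 0.9986.

0.9986


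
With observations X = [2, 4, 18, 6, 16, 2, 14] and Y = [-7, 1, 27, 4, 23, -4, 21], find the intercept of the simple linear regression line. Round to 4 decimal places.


The slope is b1 = 2.0159.
Sample means are xbar = 8.8571 and ybar = 9.2857.
Intercept: b0 = 9.2857 - (2.0159)(8.8571) = -8.5697.

-8.5697


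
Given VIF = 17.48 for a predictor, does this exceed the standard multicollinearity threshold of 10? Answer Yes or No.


Check: VIF = 17.48 vs threshold = 10.
Since 17.48 >= 10, the answer is Yes.

Yes


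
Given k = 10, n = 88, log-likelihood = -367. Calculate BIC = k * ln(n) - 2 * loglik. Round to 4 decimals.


ln(88) = 4.477337.
k * ln(n) = 10 * 4.477337 = 44.773370.
-2L = 734.
BIC = 44.773370 + 734 = 778.773370, which rounds to 778.7734.

778.7734


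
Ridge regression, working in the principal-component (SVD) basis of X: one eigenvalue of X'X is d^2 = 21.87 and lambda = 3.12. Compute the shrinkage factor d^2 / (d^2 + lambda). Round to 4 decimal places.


Compute the denominator: 21.87 + 3.12 = 24.9900.
Shrinkage factor = 21.87 / 24.9900 = 0.8752.

0.8752


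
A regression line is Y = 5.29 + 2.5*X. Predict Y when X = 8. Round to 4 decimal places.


Substitute X = 8 into the equation:
Y = 5.29 + 2.5 * 8 = 5.29 + 20.0000 = 25.2900.

25.2900


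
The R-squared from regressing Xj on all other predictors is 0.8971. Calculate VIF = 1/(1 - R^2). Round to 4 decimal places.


Using VIF = 1/(1 - R^2_j):
1 - 0.8971 = 0.1029.
VIF = 9.7182.

9.7182


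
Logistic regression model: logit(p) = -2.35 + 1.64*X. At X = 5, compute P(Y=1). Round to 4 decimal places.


Linear predictor: z = -2.35 + 1.64 * 5 = 5.8500.
P = 1/(1 + exp(-5.8500)) = 1/(1 + 0.0029) = 0.9971.

0.9971


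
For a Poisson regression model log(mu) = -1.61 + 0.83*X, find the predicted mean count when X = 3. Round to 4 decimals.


eta = -1.61 + 0.83 * 3 = 0.8800.
mu = exp(0.8800) = 2.4109.

2.4109


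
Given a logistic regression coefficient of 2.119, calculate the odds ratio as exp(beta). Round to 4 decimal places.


exp(2.119) = 8.3228.
So the odds ratio is 8.3228.

8.3228


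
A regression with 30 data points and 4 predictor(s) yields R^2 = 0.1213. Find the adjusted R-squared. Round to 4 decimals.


Plug in: Adj R^2 = 1 - (1 - 0.1213) * 29/25.
= 1 - 0.8787 * 29/25
= 1 - 25.4823 / 25
= 1 - 1.0193 = -0.0193.

-0.0193


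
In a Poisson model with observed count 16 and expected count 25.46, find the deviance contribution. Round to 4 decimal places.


First: ln(16/25.46) = -0.464520.
Then: 16 * -0.464520 = -7.432320.
y - mu = 16 - 25.46 = -9.46.
D = 2(-7.432320 - -9.46) = 4.055360, which rounds to 4.0554.

4.0554


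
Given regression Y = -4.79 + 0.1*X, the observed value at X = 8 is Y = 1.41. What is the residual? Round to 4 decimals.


Fitted value at X = 8 is yhat = -4.79 + 0.1*8 = -3.9900.
Residual = 1.41 - -3.9900 = 5.4000.

5.4000


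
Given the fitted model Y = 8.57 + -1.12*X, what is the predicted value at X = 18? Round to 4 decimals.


Plug X = 18 into Y = 8.57 + -1.12*X:
Y = 8.57 + -20.1600 = -11.5900.

-11.5900


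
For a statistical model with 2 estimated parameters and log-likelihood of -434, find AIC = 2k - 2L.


AIC = 2*2 - 2*(-434).
= 4 + 868 = 872.

872


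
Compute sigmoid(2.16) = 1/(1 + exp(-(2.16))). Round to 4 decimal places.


exp(-2.1600) = 0.1153.
1 + exp(-z) = 1.1153.
sigmoid = 1/1.1153 = 0.8966.

0.8966


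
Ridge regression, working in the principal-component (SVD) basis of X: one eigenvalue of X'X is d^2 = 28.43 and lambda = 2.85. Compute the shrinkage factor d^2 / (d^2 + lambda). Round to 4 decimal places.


Compute the denominator: 28.43 + 2.85 = 31.2800.
Shrinkage factor = 28.43 / 31.2800 = 0.9089.

0.9089


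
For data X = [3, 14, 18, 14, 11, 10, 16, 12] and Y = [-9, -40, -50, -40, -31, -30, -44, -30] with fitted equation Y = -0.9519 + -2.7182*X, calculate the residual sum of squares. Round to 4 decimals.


Predicted values from Y = -0.9519 + -2.7182*X.
Residuals: [0.1065, -0.9933, -0.1205, -0.9933, -0.1479, -1.8661, 0.4431, 3.5703].
SSres = 18.4467.

18.4467


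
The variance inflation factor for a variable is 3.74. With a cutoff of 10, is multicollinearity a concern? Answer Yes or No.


Compare VIF = 3.74 to the threshold of 10.
3.74 < 10, so the answer is No.

No


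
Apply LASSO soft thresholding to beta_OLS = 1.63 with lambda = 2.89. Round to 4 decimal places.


Check: |1.63| = 1.63 vs lambda = 2.89.
Since |beta| <= lambda, the coefficient is set to 0.
Soft-thresholded coefficient = 0.0000.

0.0000


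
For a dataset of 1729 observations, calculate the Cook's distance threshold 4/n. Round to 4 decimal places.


Cook's distance cutoff = 4/n = 4/1729.
= 0.0023.

0.0023


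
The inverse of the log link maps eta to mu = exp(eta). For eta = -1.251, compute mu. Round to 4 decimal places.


mu = exp(eta) = exp(-1.251).
= 0.2862.

0.2862


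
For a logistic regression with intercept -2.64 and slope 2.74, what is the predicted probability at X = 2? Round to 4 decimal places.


Linear predictor: z = -2.64 + 2.74 * 2 = 2.8400.
P = 1/(1 + exp(-2.8400)) = 1/(1 + 0.0584) = 0.9448.

0.9448


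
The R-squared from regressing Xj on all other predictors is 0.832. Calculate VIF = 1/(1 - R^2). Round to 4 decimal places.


Denominator: 1 - 0.832 = 0.168.
VIF = 1 / 0.168 = 5.9524.

5.9524


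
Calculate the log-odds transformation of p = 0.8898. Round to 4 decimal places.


Compute the odds: 0.8898/0.1102 = 8.0744.
Take the natural log: ln(8.0744) = 2.0887.

2.0887


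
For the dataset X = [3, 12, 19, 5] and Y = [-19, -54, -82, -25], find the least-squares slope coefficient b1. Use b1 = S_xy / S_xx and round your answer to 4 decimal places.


First compute the means: xbar = 9.7500, ybar = -45.0000.
Then S_xx = sum((xi - xbar)^2) = 158.7500.
S_xy = sum((xi - xbar)(yi - ybar)) = -633.0000.
b1 = S_xy / S_xx = -633.0000 / 158.7500 = -3.9874.

-3.9874


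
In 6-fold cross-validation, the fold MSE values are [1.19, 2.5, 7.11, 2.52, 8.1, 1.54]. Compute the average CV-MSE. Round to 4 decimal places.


Total MSE across folds = 22.9600.
CV-MSE = 22.9600/6 = 3.8267.

3.8267


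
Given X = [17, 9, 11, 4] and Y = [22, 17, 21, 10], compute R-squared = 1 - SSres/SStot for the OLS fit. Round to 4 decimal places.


Fit the OLS line: b0 = 7.9885, b1 = 0.9280.
SSres = 14.2997.
SStot = 89.0000.
R^2 = 1 - 14.2997/89.0000 = 0.8393.

0.8393


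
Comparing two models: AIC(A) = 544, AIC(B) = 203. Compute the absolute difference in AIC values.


Compute |544 - 203| = 341.
Model B has the smaller AIC.

341


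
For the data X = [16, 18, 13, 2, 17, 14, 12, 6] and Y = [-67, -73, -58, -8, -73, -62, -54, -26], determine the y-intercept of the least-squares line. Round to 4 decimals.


The slope is b1 = -4.1920.
Sample means are xbar = 12.2500 and ybar = -52.6250.
Intercept: b0 = -52.6250 - (-4.1920)(12.2500) = -1.2736.

-1.2736


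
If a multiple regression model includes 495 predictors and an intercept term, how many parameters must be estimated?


Including the intercept, the model has 495 predictor coefficients + 1 intercept.
Total = 496.

496


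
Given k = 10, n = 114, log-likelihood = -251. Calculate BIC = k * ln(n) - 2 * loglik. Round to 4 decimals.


ln(114) = 4.736198.
k * ln(n) = 10 * 4.736198 = 47.361980.
-2L = 502.
BIC = 47.361980 + 502 = 549.361980, which rounds to 549.3620.

549.3620


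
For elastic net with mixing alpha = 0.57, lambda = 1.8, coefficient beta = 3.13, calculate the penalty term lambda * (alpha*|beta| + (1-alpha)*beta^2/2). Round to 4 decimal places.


L1 component = 0.57 * |3.13| = 1.7841.
L2 component = 0.43 * 3.13^2 / 2 = 2.1063.
Penalty = 1.8 * (1.7841 + 2.1063) = 1.8 * 3.8904 = 7.0028.

7.0028


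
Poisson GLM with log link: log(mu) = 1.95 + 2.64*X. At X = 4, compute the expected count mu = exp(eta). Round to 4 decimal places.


Linear predictor: eta = 1.95 + (2.64)(4) = 12.5100.
Expected count: mu = exp(12.5100) = 271034.1211.

271034.1211


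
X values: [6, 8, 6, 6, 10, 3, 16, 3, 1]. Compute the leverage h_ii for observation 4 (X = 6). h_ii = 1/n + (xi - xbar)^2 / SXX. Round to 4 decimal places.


Mean of X: xbar = 6.5556.
SXX = 160.2222.
For X = 6: h = 1/9 + (6 - 6.5556)^2/160.2222 = 0.1130.

0.1130


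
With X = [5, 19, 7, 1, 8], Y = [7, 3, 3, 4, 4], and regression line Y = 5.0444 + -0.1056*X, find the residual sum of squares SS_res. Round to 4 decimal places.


For each point, residual = actual - predicted.
Residuals: [2.4836, -0.0380, -1.3052, -0.9388, -0.1996].
Sum of squared residuals = 8.7944.

8.7944


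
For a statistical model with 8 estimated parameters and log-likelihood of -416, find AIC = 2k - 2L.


AIC = 2*8 - 2*(-416).
= 16 + 832 = 848.

848


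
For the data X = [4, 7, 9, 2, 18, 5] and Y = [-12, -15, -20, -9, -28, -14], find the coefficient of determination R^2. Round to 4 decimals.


After computing the OLS fit (b0=-7.5098, b1=-1.1765):
SSres = 5.8039, SStot = 229.3333.
R^2 = 1 - 5.8039/229.3333 = 0.9747.

0.9747


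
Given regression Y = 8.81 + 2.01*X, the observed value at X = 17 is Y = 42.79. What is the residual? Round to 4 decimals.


Compute yhat = 8.81 + (2.01)(17) = 42.9800.
Residual = actual - predicted = 42.79 - 42.9800 = -0.1900.

-0.1900


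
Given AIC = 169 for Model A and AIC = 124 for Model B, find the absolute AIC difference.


Compute |169 - 124| = 45.
Model B has the smaller AIC.

45


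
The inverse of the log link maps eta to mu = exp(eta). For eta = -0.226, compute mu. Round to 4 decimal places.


mu = exp(eta) = exp(-0.226).
= 0.7977.

0.7977


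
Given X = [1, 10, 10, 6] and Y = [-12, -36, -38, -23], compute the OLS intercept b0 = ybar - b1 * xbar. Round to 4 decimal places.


Compute b1 = -2.8174 from the OLS formula.
With xbar = 6.7500 and ybar = -27.2500, the intercept is:
b0 = -27.2500 - -2.8174 * 6.7500 = -8.2329.

-8.2329


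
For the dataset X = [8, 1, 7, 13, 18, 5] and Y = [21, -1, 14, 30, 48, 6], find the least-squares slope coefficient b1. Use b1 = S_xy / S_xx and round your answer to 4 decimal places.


Calculate xbar = 8.6667, ybar = 19.6667.
S_xx = 181.3333, S_xy = 526.3333.
Using b1 = S_xy / S_xx = 526.3333 / 181.3333, we get b1 = 2.9026.

2.9026


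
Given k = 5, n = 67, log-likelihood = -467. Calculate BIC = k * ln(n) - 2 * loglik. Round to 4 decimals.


ln(67) = 4.204693.
k * ln(n) = 5 * 4.204693 = 21.023465.
-2L = 934.
BIC = 21.023465 + 934 = 955.023465, which rounds to 955.0235.

955.0235


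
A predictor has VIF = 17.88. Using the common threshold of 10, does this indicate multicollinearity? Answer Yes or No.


Compare VIF = 17.88 to the threshold of 10.
17.88 >= 10, so the answer is Yes.

Yes


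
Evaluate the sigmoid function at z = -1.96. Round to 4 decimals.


First, exp(1.9600) = 7.0993.
Then sigma(z) = 1/(1 + 7.0993) = 0.1235.

0.1235


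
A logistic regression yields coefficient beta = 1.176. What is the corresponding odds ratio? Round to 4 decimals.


Odds ratio = exp(beta) = exp(1.176).
= 3.2414.

3.2414


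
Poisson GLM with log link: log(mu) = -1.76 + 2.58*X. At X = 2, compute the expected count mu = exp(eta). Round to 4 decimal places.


Compute eta = -1.76 + 2.58 * 2 = 3.4000.
Apply inverse link: mu = e^3.4000 = 29.9641.

29.9641


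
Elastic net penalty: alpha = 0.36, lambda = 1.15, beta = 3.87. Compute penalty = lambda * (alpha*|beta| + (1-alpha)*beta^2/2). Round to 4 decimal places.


Compute:
L1 = 0.36 * 3.87 = 1.3932.
L2 = 0.64 * 3.87^2 / 2 = 4.7926.
Penalty = 1.15 * (1.3932 + 4.7926) = 7.1137.

7.1137


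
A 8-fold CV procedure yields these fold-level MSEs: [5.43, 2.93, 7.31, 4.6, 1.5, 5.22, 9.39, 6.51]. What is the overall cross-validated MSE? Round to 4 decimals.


Sum of fold MSEs = 42.8900.
Average = 42.8900 / 8 = 5.3613.

5.3613


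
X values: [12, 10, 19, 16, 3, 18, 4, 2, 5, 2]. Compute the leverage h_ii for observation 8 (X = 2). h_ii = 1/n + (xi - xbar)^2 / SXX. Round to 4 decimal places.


Compute xbar = 9.1000 with n = 10 observations.
SXX = 414.9000.
Leverage = 1/10 + (2 - 9.1000)^2/414.9000 = 0.2215.

0.2215


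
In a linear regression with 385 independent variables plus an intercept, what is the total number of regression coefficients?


Total coefficients = number of predictors + 1 (for the intercept).
= 385 + 1 = 386.

386


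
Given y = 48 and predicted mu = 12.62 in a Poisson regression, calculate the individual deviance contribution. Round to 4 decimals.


First: ln(48/12.62) = 1.335918.
Then: 48 * 1.335918 = 64.124064.
y - mu = 48 - 12.62 = 35.38.
D = 2(64.124064 - 35.38) = 57.488128, which rounds to 57.4881.

57.4881


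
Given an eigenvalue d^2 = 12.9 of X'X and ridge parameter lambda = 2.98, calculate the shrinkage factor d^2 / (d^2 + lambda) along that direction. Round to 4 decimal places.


d^2 + lambda = 12.9 + 2.98 = 15.8800.
Shrinkage factor = 12.9/15.8800 = 0.8123.

0.8123


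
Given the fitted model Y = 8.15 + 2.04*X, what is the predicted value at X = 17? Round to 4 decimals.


Substitute X = 17 into the equation:
Y = 8.15 + 2.04 * 17 = 8.15 + 34.6800 = 42.8300.

42.8300


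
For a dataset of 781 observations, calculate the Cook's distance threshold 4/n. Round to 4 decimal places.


Cook's distance cutoff = 4/n = 4/781.
= 0.0051.

0.0051


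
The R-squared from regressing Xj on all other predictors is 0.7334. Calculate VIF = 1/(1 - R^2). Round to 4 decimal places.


VIF = 1 / (1 - 0.7334).
= 1 / 0.2666 = 3.7509.

3.7509


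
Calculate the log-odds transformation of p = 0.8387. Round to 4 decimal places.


1 - p = 0.1613.
p/(1-p) = 5.1996.
logit = ln(5.1996) = 1.6486.

1.6486


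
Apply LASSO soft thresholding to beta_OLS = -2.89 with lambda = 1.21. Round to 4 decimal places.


Absolute value: |-2.89| = 2.89.
Compare to lambda = 1.21.
Since |beta| > lambda, coefficient = sign(beta)*(|beta| - lambda) = -1.6800.

-1.6800


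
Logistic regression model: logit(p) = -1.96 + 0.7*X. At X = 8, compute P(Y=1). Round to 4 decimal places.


Linear predictor: z = -1.96 + 0.7 * 8 = 3.6400.
P = 1/(1 + exp(-3.6400)) = 1/(1 + 0.0263) = 0.9744.

0.9744


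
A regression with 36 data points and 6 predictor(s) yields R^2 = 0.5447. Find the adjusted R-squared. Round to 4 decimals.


Using the formula:
(1 - 0.5447) = 0.4553.
Multiply by 35/29: 0.4553 * 35 = 15.9355, then 15.9355 / 29 = 0.5495.
Adj R^2 = 1 - 0.5495 = 0.4505.

0.4505


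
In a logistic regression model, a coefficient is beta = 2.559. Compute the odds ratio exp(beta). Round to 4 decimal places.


exp(2.559) = 12.9229.
So the odds ratio is 12.9229.

12.9229
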